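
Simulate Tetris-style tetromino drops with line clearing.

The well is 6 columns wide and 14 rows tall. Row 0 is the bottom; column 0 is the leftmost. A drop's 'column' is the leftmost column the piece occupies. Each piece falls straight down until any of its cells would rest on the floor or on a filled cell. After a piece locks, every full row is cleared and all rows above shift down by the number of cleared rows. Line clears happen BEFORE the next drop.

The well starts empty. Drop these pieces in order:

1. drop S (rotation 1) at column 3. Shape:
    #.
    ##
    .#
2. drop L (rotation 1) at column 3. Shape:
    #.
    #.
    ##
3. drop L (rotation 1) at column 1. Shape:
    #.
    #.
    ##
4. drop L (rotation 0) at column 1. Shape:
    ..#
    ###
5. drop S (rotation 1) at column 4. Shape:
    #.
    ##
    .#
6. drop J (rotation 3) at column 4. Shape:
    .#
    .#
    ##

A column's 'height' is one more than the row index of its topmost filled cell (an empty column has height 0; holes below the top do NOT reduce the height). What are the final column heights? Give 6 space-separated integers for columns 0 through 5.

Drop 1: S rot1 at col 3 lands with bottom-row=0; cleared 0 line(s) (total 0); column heights now [0 0 0 3 2 0], max=3
Drop 2: L rot1 at col 3 lands with bottom-row=3; cleared 0 line(s) (total 0); column heights now [0 0 0 6 4 0], max=6
Drop 3: L rot1 at col 1 lands with bottom-row=0; cleared 0 line(s) (total 0); column heights now [0 3 1 6 4 0], max=6
Drop 4: L rot0 at col 1 lands with bottom-row=6; cleared 0 line(s) (total 0); column heights now [0 7 7 8 4 0], max=8
Drop 5: S rot1 at col 4 lands with bottom-row=3; cleared 0 line(s) (total 0); column heights now [0 7 7 8 6 5], max=8
Drop 6: J rot3 at col 4 lands with bottom-row=6; cleared 0 line(s) (total 0); column heights now [0 7 7 8 7 9], max=9

Answer: 0 7 7 8 7 9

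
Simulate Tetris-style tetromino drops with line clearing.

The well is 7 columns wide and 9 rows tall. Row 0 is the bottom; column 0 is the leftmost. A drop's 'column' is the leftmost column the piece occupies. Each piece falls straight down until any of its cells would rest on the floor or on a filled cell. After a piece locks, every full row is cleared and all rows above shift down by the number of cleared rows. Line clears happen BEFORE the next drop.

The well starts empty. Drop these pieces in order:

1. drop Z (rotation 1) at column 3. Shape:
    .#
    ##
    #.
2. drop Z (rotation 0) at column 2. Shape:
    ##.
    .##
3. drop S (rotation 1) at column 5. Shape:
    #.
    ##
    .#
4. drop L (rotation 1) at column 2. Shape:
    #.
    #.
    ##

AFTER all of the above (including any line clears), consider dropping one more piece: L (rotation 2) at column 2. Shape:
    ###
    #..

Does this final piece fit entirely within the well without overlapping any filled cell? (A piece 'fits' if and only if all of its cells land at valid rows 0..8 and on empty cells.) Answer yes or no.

Drop 1: Z rot1 at col 3 lands with bottom-row=0; cleared 0 line(s) (total 0); column heights now [0 0 0 2 3 0 0], max=3
Drop 2: Z rot0 at col 2 lands with bottom-row=3; cleared 0 line(s) (total 0); column heights now [0 0 5 5 4 0 0], max=5
Drop 3: S rot1 at col 5 lands with bottom-row=0; cleared 0 line(s) (total 0); column heights now [0 0 5 5 4 3 2], max=5
Drop 4: L rot1 at col 2 lands with bottom-row=5; cleared 0 line(s) (total 0); column heights now [0 0 8 6 4 3 2], max=8
Test piece L rot2 at col 2 (width 3): heights before test = [0 0 8 6 4 3 2]; fits = False

Answer: no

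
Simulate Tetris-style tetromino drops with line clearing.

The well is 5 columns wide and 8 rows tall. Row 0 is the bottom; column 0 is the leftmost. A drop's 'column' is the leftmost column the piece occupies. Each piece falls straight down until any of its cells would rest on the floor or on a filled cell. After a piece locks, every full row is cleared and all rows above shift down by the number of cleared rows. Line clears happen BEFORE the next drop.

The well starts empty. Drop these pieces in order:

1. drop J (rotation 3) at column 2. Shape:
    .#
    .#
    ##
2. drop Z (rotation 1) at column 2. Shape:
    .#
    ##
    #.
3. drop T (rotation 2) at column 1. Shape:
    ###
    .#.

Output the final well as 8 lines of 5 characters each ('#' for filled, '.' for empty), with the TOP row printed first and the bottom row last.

Answer: .....
.....
.###.
..##.
..##.
..##.
...#.
..##.

Derivation:
Drop 1: J rot3 at col 2 lands with bottom-row=0; cleared 0 line(s) (total 0); column heights now [0 0 1 3 0], max=3
Drop 2: Z rot1 at col 2 lands with bottom-row=2; cleared 0 line(s) (total 0); column heights now [0 0 4 5 0], max=5
Drop 3: T rot2 at col 1 lands with bottom-row=4; cleared 0 line(s) (total 0); column heights now [0 6 6 6 0], max=6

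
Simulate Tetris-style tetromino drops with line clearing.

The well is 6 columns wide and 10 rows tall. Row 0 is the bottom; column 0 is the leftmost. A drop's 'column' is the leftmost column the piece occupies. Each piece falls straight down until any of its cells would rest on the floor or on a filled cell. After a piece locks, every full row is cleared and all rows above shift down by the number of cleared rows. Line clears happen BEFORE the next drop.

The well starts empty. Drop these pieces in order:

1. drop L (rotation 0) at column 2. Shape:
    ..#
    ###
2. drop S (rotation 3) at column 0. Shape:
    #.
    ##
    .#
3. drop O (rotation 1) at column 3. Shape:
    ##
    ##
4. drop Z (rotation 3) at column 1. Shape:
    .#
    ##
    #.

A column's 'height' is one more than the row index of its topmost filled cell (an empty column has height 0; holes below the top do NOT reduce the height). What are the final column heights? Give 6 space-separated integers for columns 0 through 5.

Drop 1: L rot0 at col 2 lands with bottom-row=0; cleared 0 line(s) (total 0); column heights now [0 0 1 1 2 0], max=2
Drop 2: S rot3 at col 0 lands with bottom-row=0; cleared 0 line(s) (total 0); column heights now [3 2 1 1 2 0], max=3
Drop 3: O rot1 at col 3 lands with bottom-row=2; cleared 0 line(s) (total 0); column heights now [3 2 1 4 4 0], max=4
Drop 4: Z rot3 at col 1 lands with bottom-row=2; cleared 0 line(s) (total 0); column heights now [3 4 5 4 4 0], max=5

Answer: 3 4 5 4 4 0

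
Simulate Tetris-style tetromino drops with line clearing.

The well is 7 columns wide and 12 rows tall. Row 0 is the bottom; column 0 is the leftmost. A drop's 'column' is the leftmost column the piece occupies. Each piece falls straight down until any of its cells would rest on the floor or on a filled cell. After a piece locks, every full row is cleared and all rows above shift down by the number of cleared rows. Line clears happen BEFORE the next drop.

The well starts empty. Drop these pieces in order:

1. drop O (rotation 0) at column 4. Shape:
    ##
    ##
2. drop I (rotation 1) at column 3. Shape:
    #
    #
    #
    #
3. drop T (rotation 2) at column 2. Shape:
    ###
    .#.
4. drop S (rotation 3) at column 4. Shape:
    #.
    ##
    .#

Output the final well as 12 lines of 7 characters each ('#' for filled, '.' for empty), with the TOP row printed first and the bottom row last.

Drop 1: O rot0 at col 4 lands with bottom-row=0; cleared 0 line(s) (total 0); column heights now [0 0 0 0 2 2 0], max=2
Drop 2: I rot1 at col 3 lands with bottom-row=0; cleared 0 line(s) (total 0); column heights now [0 0 0 4 2 2 0], max=4
Drop 3: T rot2 at col 2 lands with bottom-row=4; cleared 0 line(s) (total 0); column heights now [0 0 6 6 6 2 0], max=6
Drop 4: S rot3 at col 4 lands with bottom-row=5; cleared 0 line(s) (total 0); column heights now [0 0 6 6 8 7 0], max=8

Answer: .......
.......
.......
.......
....#..
....##.
..####.
...#...
...#...
...#...
...###.
...###.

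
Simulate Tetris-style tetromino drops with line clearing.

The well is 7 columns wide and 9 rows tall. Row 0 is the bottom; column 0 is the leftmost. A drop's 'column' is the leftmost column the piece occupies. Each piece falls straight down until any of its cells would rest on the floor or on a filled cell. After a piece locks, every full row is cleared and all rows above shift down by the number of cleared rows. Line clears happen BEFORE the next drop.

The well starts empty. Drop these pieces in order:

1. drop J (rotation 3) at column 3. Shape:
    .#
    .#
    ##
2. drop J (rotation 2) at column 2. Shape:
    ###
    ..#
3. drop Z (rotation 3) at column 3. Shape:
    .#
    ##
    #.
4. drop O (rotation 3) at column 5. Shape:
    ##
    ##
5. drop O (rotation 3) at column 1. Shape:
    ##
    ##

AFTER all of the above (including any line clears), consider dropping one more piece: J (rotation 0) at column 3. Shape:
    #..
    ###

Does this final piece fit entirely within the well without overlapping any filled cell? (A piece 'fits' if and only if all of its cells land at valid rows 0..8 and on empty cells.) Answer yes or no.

Drop 1: J rot3 at col 3 lands with bottom-row=0; cleared 0 line(s) (total 0); column heights now [0 0 0 1 3 0 0], max=3
Drop 2: J rot2 at col 2 lands with bottom-row=3; cleared 0 line(s) (total 0); column heights now [0 0 5 5 5 0 0], max=5
Drop 3: Z rot3 at col 3 lands with bottom-row=5; cleared 0 line(s) (total 0); column heights now [0 0 5 7 8 0 0], max=8
Drop 4: O rot3 at col 5 lands with bottom-row=0; cleared 0 line(s) (total 0); column heights now [0 0 5 7 8 2 2], max=8
Drop 5: O rot3 at col 1 lands with bottom-row=5; cleared 0 line(s) (total 0); column heights now [0 7 7 7 8 2 2], max=8
Test piece J rot0 at col 3 (width 3): heights before test = [0 7 7 7 8 2 2]; fits = False

Answer: no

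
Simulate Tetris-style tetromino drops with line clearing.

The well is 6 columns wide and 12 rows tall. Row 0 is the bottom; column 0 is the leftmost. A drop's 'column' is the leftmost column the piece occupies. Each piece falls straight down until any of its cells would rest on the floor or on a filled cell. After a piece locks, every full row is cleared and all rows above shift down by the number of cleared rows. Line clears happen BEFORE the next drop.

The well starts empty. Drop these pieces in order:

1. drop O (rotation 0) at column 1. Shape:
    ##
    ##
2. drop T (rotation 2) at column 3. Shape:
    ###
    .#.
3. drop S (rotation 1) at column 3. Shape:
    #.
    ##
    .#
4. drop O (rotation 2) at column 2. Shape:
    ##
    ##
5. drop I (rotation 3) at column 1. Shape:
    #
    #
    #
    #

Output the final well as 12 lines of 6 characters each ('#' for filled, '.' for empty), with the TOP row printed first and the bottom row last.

Answer: ......
......
......
......
......
..##..
.###..
.#.#..
.#.##.
.#..#.
.#####
.##.#.

Derivation:
Drop 1: O rot0 at col 1 lands with bottom-row=0; cleared 0 line(s) (total 0); column heights now [0 2 2 0 0 0], max=2
Drop 2: T rot2 at col 3 lands with bottom-row=0; cleared 0 line(s) (total 0); column heights now [0 2 2 2 2 2], max=2
Drop 3: S rot1 at col 3 lands with bottom-row=2; cleared 0 line(s) (total 0); column heights now [0 2 2 5 4 2], max=5
Drop 4: O rot2 at col 2 lands with bottom-row=5; cleared 0 line(s) (total 0); column heights now [0 2 7 7 4 2], max=7
Drop 5: I rot3 at col 1 lands with bottom-row=2; cleared 0 line(s) (total 0); column heights now [0 6 7 7 4 2], max=7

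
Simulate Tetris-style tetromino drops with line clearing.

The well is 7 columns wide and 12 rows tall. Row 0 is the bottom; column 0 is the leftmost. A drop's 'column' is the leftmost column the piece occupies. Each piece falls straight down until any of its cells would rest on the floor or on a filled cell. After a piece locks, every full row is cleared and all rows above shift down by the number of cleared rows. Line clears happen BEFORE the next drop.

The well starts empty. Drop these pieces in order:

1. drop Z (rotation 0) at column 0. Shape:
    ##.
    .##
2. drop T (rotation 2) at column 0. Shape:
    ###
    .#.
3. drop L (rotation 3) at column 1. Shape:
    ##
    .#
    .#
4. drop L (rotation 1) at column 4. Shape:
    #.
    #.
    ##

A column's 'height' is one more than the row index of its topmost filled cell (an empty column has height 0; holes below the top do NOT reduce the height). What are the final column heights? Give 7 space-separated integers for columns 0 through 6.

Answer: 4 7 7 0 3 1 0

Derivation:
Drop 1: Z rot0 at col 0 lands with bottom-row=0; cleared 0 line(s) (total 0); column heights now [2 2 1 0 0 0 0], max=2
Drop 2: T rot2 at col 0 lands with bottom-row=2; cleared 0 line(s) (total 0); column heights now [4 4 4 0 0 0 0], max=4
Drop 3: L rot3 at col 1 lands with bottom-row=4; cleared 0 line(s) (total 0); column heights now [4 7 7 0 0 0 0], max=7
Drop 4: L rot1 at col 4 lands with bottom-row=0; cleared 0 line(s) (total 0); column heights now [4 7 7 0 3 1 0], max=7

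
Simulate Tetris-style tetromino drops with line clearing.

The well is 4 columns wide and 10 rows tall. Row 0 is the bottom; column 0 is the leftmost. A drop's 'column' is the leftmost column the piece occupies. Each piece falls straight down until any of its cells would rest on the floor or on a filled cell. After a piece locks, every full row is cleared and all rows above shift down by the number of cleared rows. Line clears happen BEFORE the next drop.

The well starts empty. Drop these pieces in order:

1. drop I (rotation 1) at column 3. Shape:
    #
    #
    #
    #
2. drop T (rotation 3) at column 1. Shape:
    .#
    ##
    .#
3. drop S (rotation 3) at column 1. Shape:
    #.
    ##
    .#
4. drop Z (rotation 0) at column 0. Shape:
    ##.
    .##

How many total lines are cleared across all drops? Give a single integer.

Drop 1: I rot1 at col 3 lands with bottom-row=0; cleared 0 line(s) (total 0); column heights now [0 0 0 4], max=4
Drop 2: T rot3 at col 1 lands with bottom-row=0; cleared 0 line(s) (total 0); column heights now [0 2 3 4], max=4
Drop 3: S rot3 at col 1 lands with bottom-row=3; cleared 0 line(s) (total 0); column heights now [0 6 5 4], max=6
Drop 4: Z rot0 at col 0 lands with bottom-row=6; cleared 0 line(s) (total 0); column heights now [8 8 7 4], max=8

Answer: 0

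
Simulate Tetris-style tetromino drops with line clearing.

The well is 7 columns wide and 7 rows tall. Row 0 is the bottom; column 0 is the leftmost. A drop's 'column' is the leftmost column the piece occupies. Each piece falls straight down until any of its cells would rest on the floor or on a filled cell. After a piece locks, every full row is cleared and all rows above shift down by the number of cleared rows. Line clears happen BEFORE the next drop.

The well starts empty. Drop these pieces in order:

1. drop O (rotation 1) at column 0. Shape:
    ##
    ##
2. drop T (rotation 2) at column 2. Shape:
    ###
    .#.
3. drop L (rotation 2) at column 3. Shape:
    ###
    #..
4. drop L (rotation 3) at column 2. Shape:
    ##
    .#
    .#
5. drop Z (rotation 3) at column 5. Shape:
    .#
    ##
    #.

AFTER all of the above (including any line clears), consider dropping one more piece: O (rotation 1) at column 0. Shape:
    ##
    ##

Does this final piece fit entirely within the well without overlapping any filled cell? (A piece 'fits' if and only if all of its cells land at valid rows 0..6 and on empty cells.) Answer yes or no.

Drop 1: O rot1 at col 0 lands with bottom-row=0; cleared 0 line(s) (total 0); column heights now [2 2 0 0 0 0 0], max=2
Drop 2: T rot2 at col 2 lands with bottom-row=0; cleared 0 line(s) (total 0); column heights now [2 2 2 2 2 0 0], max=2
Drop 3: L rot2 at col 3 lands with bottom-row=2; cleared 0 line(s) (total 0); column heights now [2 2 2 4 4 4 0], max=4
Drop 4: L rot3 at col 2 lands with bottom-row=4; cleared 0 line(s) (total 0); column heights now [2 2 7 7 4 4 0], max=7
Drop 5: Z rot3 at col 5 lands with bottom-row=4; cleared 0 line(s) (total 0); column heights now [2 2 7 7 4 6 7], max=7
Test piece O rot1 at col 0 (width 2): heights before test = [2 2 7 7 4 6 7]; fits = True

Answer: yes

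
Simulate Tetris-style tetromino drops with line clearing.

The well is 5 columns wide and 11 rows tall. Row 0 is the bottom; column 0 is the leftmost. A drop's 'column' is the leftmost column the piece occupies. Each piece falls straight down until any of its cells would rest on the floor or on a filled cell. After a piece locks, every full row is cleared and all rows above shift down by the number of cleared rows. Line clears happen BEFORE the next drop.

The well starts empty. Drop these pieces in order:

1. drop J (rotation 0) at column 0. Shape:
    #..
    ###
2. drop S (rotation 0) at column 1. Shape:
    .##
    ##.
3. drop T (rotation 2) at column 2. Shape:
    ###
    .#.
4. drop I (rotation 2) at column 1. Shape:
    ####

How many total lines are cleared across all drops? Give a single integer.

Answer: 0

Derivation:
Drop 1: J rot0 at col 0 lands with bottom-row=0; cleared 0 line(s) (total 0); column heights now [2 1 1 0 0], max=2
Drop 2: S rot0 at col 1 lands with bottom-row=1; cleared 0 line(s) (total 0); column heights now [2 2 3 3 0], max=3
Drop 3: T rot2 at col 2 lands with bottom-row=3; cleared 0 line(s) (total 0); column heights now [2 2 5 5 5], max=5
Drop 4: I rot2 at col 1 lands with bottom-row=5; cleared 0 line(s) (total 0); column heights now [2 6 6 6 6], max=6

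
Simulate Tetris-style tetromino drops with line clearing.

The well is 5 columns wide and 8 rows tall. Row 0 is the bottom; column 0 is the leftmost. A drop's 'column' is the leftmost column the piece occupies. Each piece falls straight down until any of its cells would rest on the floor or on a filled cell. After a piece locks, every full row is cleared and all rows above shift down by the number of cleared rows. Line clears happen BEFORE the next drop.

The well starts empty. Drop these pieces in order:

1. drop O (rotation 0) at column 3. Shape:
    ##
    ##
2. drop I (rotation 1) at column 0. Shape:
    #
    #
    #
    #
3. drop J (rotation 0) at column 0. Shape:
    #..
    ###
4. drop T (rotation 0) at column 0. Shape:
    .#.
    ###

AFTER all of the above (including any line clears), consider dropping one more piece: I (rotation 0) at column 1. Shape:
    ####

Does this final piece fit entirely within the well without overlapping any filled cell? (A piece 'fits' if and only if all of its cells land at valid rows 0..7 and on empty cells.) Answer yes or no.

Drop 1: O rot0 at col 3 lands with bottom-row=0; cleared 0 line(s) (total 0); column heights now [0 0 0 2 2], max=2
Drop 2: I rot1 at col 0 lands with bottom-row=0; cleared 0 line(s) (total 0); column heights now [4 0 0 2 2], max=4
Drop 3: J rot0 at col 0 lands with bottom-row=4; cleared 0 line(s) (total 0); column heights now [6 5 5 2 2], max=6
Drop 4: T rot0 at col 0 lands with bottom-row=6; cleared 0 line(s) (total 0); column heights now [7 8 7 2 2], max=8
Test piece I rot0 at col 1 (width 4): heights before test = [7 8 7 2 2]; fits = False

Answer: no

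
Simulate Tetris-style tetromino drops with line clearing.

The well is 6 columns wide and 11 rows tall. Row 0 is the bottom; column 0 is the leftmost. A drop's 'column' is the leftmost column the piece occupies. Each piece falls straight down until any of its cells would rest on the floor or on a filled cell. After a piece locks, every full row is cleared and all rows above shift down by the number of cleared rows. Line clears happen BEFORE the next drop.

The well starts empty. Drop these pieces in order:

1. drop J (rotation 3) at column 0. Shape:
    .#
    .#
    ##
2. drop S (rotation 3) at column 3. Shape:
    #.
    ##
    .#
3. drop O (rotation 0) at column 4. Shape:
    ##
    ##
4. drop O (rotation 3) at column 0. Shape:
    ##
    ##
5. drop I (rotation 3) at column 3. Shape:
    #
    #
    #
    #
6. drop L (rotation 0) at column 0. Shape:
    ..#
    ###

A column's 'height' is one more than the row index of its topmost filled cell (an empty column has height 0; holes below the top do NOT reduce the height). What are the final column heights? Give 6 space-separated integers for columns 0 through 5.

Answer: 6 6 7 7 4 4

Derivation:
Drop 1: J rot3 at col 0 lands with bottom-row=0; cleared 0 line(s) (total 0); column heights now [1 3 0 0 0 0], max=3
Drop 2: S rot3 at col 3 lands with bottom-row=0; cleared 0 line(s) (total 0); column heights now [1 3 0 3 2 0], max=3
Drop 3: O rot0 at col 4 lands with bottom-row=2; cleared 0 line(s) (total 0); column heights now [1 3 0 3 4 4], max=4
Drop 4: O rot3 at col 0 lands with bottom-row=3; cleared 0 line(s) (total 0); column heights now [5 5 0 3 4 4], max=5
Drop 5: I rot3 at col 3 lands with bottom-row=3; cleared 0 line(s) (total 0); column heights now [5 5 0 7 4 4], max=7
Drop 6: L rot0 at col 0 lands with bottom-row=5; cleared 0 line(s) (total 0); column heights now [6 6 7 7 4 4], max=7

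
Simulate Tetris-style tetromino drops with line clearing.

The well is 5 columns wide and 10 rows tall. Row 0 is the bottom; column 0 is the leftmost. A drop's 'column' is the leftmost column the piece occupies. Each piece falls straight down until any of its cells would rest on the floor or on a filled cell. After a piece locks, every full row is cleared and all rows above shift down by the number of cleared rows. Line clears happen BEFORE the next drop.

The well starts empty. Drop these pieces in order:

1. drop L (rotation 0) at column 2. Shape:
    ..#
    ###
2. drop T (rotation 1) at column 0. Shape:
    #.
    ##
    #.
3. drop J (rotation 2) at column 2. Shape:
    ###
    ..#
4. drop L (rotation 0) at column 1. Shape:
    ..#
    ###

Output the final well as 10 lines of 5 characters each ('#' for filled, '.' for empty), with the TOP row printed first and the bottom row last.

Answer: .....
.....
.....
.....
...#.
.###.
..###
#...#
##..#
#.###

Derivation:
Drop 1: L rot0 at col 2 lands with bottom-row=0; cleared 0 line(s) (total 0); column heights now [0 0 1 1 2], max=2
Drop 2: T rot1 at col 0 lands with bottom-row=0; cleared 0 line(s) (total 0); column heights now [3 2 1 1 2], max=3
Drop 3: J rot2 at col 2 lands with bottom-row=2; cleared 0 line(s) (total 0); column heights now [3 2 4 4 4], max=4
Drop 4: L rot0 at col 1 lands with bottom-row=4; cleared 0 line(s) (total 0); column heights now [3 5 5 6 4], max=6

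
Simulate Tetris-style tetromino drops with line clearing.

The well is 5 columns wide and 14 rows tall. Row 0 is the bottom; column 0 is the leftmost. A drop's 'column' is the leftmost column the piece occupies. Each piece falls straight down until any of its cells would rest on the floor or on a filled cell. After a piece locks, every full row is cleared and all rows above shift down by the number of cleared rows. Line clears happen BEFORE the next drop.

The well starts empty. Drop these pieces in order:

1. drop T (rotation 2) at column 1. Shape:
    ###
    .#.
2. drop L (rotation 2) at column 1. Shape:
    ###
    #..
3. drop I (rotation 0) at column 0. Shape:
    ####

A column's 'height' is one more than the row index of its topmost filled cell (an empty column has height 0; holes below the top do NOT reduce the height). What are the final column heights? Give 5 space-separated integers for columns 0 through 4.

Answer: 5 5 5 5 0

Derivation:
Drop 1: T rot2 at col 1 lands with bottom-row=0; cleared 0 line(s) (total 0); column heights now [0 2 2 2 0], max=2
Drop 2: L rot2 at col 1 lands with bottom-row=2; cleared 0 line(s) (total 0); column heights now [0 4 4 4 0], max=4
Drop 3: I rot0 at col 0 lands with bottom-row=4; cleared 0 line(s) (total 0); column heights now [5 5 5 5 0], max=5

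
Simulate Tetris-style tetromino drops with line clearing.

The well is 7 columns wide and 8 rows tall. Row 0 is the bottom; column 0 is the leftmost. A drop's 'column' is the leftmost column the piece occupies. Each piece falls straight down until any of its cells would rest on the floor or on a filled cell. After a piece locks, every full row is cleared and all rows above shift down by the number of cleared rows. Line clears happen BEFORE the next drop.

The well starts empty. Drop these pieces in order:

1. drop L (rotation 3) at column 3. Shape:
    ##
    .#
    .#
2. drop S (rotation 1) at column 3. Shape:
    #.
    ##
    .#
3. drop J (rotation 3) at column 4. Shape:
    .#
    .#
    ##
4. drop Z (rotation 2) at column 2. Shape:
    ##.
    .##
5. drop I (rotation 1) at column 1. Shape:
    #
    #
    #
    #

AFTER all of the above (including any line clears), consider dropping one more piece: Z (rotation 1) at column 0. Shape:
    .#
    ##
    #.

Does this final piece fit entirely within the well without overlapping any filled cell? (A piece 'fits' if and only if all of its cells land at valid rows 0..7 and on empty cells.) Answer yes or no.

Drop 1: L rot3 at col 3 lands with bottom-row=0; cleared 0 line(s) (total 0); column heights now [0 0 0 3 3 0 0], max=3
Drop 2: S rot1 at col 3 lands with bottom-row=3; cleared 0 line(s) (total 0); column heights now [0 0 0 6 5 0 0], max=6
Drop 3: J rot3 at col 4 lands with bottom-row=5; cleared 0 line(s) (total 0); column heights now [0 0 0 6 6 8 0], max=8
Drop 4: Z rot2 at col 2 lands with bottom-row=6; cleared 0 line(s) (total 0); column heights now [0 0 8 8 7 8 0], max=8
Drop 5: I rot1 at col 1 lands with bottom-row=0; cleared 0 line(s) (total 0); column heights now [0 4 8 8 7 8 0], max=8
Test piece Z rot1 at col 0 (width 2): heights before test = [0 4 8 8 7 8 0]; fits = True

Answer: yes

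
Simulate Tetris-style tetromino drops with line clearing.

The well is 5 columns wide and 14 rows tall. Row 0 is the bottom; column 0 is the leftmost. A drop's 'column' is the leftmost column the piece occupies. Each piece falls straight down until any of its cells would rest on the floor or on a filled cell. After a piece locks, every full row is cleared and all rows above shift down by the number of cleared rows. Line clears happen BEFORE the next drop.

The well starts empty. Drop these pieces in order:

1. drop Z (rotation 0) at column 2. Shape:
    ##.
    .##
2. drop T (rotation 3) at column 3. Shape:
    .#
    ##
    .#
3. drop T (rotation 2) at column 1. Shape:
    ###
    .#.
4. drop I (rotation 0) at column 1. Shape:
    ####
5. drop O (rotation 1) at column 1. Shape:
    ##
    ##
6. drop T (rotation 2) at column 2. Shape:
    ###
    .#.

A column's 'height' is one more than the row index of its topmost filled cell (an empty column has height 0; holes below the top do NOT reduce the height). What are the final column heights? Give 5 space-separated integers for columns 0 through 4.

Answer: 0 7 8 8 8

Derivation:
Drop 1: Z rot0 at col 2 lands with bottom-row=0; cleared 0 line(s) (total 0); column heights now [0 0 2 2 1], max=2
Drop 2: T rot3 at col 3 lands with bottom-row=1; cleared 0 line(s) (total 0); column heights now [0 0 2 3 4], max=4
Drop 3: T rot2 at col 1 lands with bottom-row=2; cleared 0 line(s) (total 0); column heights now [0 4 4 4 4], max=4
Drop 4: I rot0 at col 1 lands with bottom-row=4; cleared 0 line(s) (total 0); column heights now [0 5 5 5 5], max=5
Drop 5: O rot1 at col 1 lands with bottom-row=5; cleared 0 line(s) (total 0); column heights now [0 7 7 5 5], max=7
Drop 6: T rot2 at col 2 lands with bottom-row=6; cleared 0 line(s) (total 0); column heights now [0 7 8 8 8], max=8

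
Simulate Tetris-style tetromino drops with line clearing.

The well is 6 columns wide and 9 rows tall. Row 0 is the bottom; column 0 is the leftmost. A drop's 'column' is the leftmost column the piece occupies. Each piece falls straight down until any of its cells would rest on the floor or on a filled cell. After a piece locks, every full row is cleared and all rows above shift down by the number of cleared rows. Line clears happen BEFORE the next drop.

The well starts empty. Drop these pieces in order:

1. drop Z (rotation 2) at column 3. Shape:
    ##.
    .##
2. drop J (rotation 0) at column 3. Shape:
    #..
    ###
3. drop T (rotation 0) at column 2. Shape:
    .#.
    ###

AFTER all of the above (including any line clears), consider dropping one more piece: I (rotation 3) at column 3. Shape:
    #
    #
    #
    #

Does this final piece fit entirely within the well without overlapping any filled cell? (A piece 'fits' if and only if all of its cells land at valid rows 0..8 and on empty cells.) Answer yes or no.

Answer: no

Derivation:
Drop 1: Z rot2 at col 3 lands with bottom-row=0; cleared 0 line(s) (total 0); column heights now [0 0 0 2 2 1], max=2
Drop 2: J rot0 at col 3 lands with bottom-row=2; cleared 0 line(s) (total 0); column heights now [0 0 0 4 3 3], max=4
Drop 3: T rot0 at col 2 lands with bottom-row=4; cleared 0 line(s) (total 0); column heights now [0 0 5 6 5 3], max=6
Test piece I rot3 at col 3 (width 1): heights before test = [0 0 5 6 5 3]; fits = False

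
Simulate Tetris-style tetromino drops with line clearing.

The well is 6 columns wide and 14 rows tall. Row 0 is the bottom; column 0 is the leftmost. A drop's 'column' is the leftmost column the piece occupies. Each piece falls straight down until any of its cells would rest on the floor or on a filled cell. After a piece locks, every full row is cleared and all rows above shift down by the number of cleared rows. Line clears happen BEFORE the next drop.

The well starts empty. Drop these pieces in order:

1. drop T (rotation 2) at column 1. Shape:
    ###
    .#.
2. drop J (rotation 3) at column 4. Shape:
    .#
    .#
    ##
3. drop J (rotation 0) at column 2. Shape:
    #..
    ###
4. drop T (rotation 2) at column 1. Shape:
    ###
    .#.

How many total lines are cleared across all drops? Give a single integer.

Answer: 0

Derivation:
Drop 1: T rot2 at col 1 lands with bottom-row=0; cleared 0 line(s) (total 0); column heights now [0 2 2 2 0 0], max=2
Drop 2: J rot3 at col 4 lands with bottom-row=0; cleared 0 line(s) (total 0); column heights now [0 2 2 2 1 3], max=3
Drop 3: J rot0 at col 2 lands with bottom-row=2; cleared 0 line(s) (total 0); column heights now [0 2 4 3 3 3], max=4
Drop 4: T rot2 at col 1 lands with bottom-row=4; cleared 0 line(s) (total 0); column heights now [0 6 6 6 3 3], max=6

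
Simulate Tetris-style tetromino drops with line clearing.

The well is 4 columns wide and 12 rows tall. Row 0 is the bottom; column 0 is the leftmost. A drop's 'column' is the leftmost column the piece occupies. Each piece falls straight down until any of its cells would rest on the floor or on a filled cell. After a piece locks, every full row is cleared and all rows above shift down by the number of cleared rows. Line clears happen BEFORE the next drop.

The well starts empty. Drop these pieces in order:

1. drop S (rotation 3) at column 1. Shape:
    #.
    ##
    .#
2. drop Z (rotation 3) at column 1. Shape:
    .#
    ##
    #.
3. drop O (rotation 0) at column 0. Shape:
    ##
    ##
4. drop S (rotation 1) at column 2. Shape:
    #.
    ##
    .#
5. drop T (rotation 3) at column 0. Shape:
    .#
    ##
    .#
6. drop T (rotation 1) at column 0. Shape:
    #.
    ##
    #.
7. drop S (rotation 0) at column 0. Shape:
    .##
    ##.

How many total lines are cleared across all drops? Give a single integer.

Answer: 2

Derivation:
Drop 1: S rot3 at col 1 lands with bottom-row=0; cleared 0 line(s) (total 0); column heights now [0 3 2 0], max=3
Drop 2: Z rot3 at col 1 lands with bottom-row=3; cleared 0 line(s) (total 0); column heights now [0 5 6 0], max=6
Drop 3: O rot0 at col 0 lands with bottom-row=5; cleared 0 line(s) (total 0); column heights now [7 7 6 0], max=7
Drop 4: S rot1 at col 2 lands with bottom-row=5; cleared 2 line(s) (total 2); column heights now [0 5 6 0], max=6
Drop 5: T rot3 at col 0 lands with bottom-row=5; cleared 0 line(s) (total 2); column heights now [7 8 6 0], max=8
Drop 6: T rot1 at col 0 lands with bottom-row=7; cleared 0 line(s) (total 2); column heights now [10 9 6 0], max=10
Drop 7: S rot0 at col 0 lands with bottom-row=10; cleared 0 line(s) (total 2); column heights now [11 12 12 0], max=12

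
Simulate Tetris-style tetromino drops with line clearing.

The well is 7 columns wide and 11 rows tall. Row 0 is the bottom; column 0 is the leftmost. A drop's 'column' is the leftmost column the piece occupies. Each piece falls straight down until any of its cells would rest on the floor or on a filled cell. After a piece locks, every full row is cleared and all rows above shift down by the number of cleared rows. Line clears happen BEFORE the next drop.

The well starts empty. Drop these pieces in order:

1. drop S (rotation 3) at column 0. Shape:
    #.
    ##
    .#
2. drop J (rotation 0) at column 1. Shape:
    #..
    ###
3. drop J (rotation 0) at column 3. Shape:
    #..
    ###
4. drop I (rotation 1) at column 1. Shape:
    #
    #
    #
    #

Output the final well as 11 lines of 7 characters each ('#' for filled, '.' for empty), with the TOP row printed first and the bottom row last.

Drop 1: S rot3 at col 0 lands with bottom-row=0; cleared 0 line(s) (total 0); column heights now [3 2 0 0 0 0 0], max=3
Drop 2: J rot0 at col 1 lands with bottom-row=2; cleared 0 line(s) (total 0); column heights now [3 4 3 3 0 0 0], max=4
Drop 3: J rot0 at col 3 lands with bottom-row=3; cleared 0 line(s) (total 0); column heights now [3 4 3 5 4 4 0], max=5
Drop 4: I rot1 at col 1 lands with bottom-row=4; cleared 0 line(s) (total 0); column heights now [3 8 3 5 4 4 0], max=8

Answer: .......
.......
.......
.#.....
.#.....
.#.....
.#.#...
.#.###.
####...
##.....
.#.....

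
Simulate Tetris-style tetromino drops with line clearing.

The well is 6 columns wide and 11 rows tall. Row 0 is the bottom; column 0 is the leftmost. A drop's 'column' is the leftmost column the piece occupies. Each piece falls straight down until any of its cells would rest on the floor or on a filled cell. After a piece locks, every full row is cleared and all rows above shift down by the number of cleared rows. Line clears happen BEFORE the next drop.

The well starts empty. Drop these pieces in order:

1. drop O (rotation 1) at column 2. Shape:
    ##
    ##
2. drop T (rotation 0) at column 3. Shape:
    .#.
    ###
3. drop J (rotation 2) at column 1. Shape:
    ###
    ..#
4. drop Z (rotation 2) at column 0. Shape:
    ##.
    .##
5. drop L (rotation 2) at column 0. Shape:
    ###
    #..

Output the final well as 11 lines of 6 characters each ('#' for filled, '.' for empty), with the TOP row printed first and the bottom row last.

Answer: ......
......
###...
#.....
##....
.##...
.###..
...##.
...###
..##..
..##..

Derivation:
Drop 1: O rot1 at col 2 lands with bottom-row=0; cleared 0 line(s) (total 0); column heights now [0 0 2 2 0 0], max=2
Drop 2: T rot0 at col 3 lands with bottom-row=2; cleared 0 line(s) (total 0); column heights now [0 0 2 3 4 3], max=4
Drop 3: J rot2 at col 1 lands with bottom-row=3; cleared 0 line(s) (total 0); column heights now [0 5 5 5 4 3], max=5
Drop 4: Z rot2 at col 0 lands with bottom-row=5; cleared 0 line(s) (total 0); column heights now [7 7 6 5 4 3], max=7
Drop 5: L rot2 at col 0 lands with bottom-row=7; cleared 0 line(s) (total 0); column heights now [9 9 9 5 4 3], max=9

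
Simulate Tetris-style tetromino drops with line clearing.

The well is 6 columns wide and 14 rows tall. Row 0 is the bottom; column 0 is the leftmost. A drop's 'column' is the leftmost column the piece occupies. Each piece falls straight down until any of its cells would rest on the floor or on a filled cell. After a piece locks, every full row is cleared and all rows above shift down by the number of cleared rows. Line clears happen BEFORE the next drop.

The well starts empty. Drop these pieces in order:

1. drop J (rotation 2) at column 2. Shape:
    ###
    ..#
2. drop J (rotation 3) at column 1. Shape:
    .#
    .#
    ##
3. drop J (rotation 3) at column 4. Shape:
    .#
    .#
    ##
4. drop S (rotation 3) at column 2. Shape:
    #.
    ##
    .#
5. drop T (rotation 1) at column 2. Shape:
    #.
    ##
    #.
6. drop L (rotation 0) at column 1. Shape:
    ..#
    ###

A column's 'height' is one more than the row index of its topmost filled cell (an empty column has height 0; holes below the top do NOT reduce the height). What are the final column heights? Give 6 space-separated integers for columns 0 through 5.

Answer: 0 11 11 12 3 5

Derivation:
Drop 1: J rot2 at col 2 lands with bottom-row=0; cleared 0 line(s) (total 0); column heights now [0 0 2 2 2 0], max=2
Drop 2: J rot3 at col 1 lands with bottom-row=2; cleared 0 line(s) (total 0); column heights now [0 3 5 2 2 0], max=5
Drop 3: J rot3 at col 4 lands with bottom-row=2; cleared 0 line(s) (total 0); column heights now [0 3 5 2 3 5], max=5
Drop 4: S rot3 at col 2 lands with bottom-row=4; cleared 0 line(s) (total 0); column heights now [0 3 7 6 3 5], max=7
Drop 5: T rot1 at col 2 lands with bottom-row=7; cleared 0 line(s) (total 0); column heights now [0 3 10 9 3 5], max=10
Drop 6: L rot0 at col 1 lands with bottom-row=10; cleared 0 line(s) (total 0); column heights now [0 11 11 12 3 5], max=12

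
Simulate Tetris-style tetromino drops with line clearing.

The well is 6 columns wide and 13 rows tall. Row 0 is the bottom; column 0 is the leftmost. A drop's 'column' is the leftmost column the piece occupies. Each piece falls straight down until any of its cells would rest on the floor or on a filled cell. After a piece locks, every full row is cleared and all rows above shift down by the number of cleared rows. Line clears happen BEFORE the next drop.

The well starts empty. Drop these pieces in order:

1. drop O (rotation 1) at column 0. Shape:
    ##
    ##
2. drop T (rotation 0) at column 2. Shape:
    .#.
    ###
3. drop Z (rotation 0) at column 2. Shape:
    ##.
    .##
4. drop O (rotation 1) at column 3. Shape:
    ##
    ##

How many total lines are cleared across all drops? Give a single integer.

Answer: 0

Derivation:
Drop 1: O rot1 at col 0 lands with bottom-row=0; cleared 0 line(s) (total 0); column heights now [2 2 0 0 0 0], max=2
Drop 2: T rot0 at col 2 lands with bottom-row=0; cleared 0 line(s) (total 0); column heights now [2 2 1 2 1 0], max=2
Drop 3: Z rot0 at col 2 lands with bottom-row=2; cleared 0 line(s) (total 0); column heights now [2 2 4 4 3 0], max=4
Drop 4: O rot1 at col 3 lands with bottom-row=4; cleared 0 line(s) (total 0); column heights now [2 2 4 6 6 0], max=6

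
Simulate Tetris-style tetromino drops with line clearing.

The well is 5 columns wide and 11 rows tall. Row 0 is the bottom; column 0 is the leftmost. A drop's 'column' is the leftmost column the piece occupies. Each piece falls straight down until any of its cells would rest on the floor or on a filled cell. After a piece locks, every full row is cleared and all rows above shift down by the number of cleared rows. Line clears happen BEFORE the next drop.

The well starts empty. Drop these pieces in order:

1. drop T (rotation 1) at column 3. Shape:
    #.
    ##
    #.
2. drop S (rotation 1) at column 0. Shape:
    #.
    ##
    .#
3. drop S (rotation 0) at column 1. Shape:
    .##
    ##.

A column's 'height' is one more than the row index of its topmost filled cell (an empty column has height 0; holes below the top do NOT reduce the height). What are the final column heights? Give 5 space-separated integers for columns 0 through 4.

Answer: 3 3 4 4 2

Derivation:
Drop 1: T rot1 at col 3 lands with bottom-row=0; cleared 0 line(s) (total 0); column heights now [0 0 0 3 2], max=3
Drop 2: S rot1 at col 0 lands with bottom-row=0; cleared 0 line(s) (total 0); column heights now [3 2 0 3 2], max=3
Drop 3: S rot0 at col 1 lands with bottom-row=2; cleared 0 line(s) (total 0); column heights now [3 3 4 4 2], max=4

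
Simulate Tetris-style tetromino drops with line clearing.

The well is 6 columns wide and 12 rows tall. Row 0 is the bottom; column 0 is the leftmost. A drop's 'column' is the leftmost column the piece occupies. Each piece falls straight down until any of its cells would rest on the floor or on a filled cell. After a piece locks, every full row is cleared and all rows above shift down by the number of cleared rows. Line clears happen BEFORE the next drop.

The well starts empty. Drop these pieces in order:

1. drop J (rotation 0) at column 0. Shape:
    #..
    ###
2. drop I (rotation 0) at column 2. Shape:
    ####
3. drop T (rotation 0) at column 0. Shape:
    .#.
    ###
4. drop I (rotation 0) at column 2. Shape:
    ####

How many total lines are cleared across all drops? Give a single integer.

Answer: 0

Derivation:
Drop 1: J rot0 at col 0 lands with bottom-row=0; cleared 0 line(s) (total 0); column heights now [2 1 1 0 0 0], max=2
Drop 2: I rot0 at col 2 lands with bottom-row=1; cleared 0 line(s) (total 0); column heights now [2 1 2 2 2 2], max=2
Drop 3: T rot0 at col 0 lands with bottom-row=2; cleared 0 line(s) (total 0); column heights now [3 4 3 2 2 2], max=4
Drop 4: I rot0 at col 2 lands with bottom-row=3; cleared 0 line(s) (total 0); column heights now [3 4 4 4 4 4], max=4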